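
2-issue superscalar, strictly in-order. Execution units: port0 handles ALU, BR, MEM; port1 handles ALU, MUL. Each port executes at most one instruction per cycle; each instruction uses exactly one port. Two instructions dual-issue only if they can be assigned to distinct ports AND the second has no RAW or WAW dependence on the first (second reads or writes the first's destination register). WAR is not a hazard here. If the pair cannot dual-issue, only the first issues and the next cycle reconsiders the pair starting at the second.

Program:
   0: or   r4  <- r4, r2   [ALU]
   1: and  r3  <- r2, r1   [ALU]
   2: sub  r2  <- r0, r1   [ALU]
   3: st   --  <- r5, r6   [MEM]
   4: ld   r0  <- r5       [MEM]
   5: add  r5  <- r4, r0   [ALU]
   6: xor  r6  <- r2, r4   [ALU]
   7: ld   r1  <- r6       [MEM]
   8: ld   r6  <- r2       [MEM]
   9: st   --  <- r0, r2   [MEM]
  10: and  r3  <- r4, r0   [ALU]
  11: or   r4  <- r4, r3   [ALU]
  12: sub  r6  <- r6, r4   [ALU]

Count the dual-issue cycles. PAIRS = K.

#0 head=0: or;and i0&i1 dual
#1 head=2: sub;st i2&i3 dual
#2 head=4: ld i4 RAW r0
#3 head=5: add;xor i5&i6 dual
#4 head=7: ld i7 no-port MEM/MEM
#5 head=8: ld i8 no-port MEM/MEM
#6 head=9: st;and i9&i10 dual
#7 head=11: or i11 RAW r4
#8 head=12: sub i12 tail

PAIRS = 4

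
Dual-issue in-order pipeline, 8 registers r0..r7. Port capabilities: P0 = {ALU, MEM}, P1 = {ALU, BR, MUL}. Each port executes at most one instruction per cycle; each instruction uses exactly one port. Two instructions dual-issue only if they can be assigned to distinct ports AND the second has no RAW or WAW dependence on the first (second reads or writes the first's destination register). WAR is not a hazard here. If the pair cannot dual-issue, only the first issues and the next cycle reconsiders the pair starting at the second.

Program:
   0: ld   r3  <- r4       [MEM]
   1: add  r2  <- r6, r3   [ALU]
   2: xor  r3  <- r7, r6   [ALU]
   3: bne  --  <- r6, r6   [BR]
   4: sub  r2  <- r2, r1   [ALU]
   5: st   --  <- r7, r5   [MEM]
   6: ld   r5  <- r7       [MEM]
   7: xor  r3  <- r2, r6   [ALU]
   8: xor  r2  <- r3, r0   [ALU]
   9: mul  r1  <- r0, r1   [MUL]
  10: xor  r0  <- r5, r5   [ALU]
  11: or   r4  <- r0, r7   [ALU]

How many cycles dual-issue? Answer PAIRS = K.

#0 head=0: ld i0 RAW r3
#1 head=1: add;xor i1&i2 pair
#2 head=3: bne;sub i3&i4 pair
#3 head=5: st i5 no-port MEM/MEM
#4 head=6: ld;xor i6&i7 pair
#5 head=8: xor;mul i8&i9 pair
#6 head=10: xor i10 RAW r0
#7 head=11: or i11 tail

PAIRS = 4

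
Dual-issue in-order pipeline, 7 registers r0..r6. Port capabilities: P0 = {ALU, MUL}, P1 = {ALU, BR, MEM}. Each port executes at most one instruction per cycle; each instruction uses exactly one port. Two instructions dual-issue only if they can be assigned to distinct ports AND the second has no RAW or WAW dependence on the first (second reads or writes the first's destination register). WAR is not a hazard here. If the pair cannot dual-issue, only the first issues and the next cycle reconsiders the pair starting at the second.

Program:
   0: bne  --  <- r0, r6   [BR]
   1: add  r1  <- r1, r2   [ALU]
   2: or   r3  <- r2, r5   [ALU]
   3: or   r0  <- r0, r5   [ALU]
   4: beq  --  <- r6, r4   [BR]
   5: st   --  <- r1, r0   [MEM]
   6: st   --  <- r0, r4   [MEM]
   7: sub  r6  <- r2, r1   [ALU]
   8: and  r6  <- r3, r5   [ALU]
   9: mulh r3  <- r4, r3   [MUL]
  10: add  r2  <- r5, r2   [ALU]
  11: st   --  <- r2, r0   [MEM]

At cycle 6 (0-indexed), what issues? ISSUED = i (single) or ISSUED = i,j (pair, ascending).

ISSUED = 10

#0 head=0: bne.BR/add.ALU i0+i1 2-wide
#1 head=2: or.ALU/or.ALU i2+i3 2-wide
#2 head=4: beq.BR i4 no-port BR/MEM
#3 head=5: st.MEM i5 no-port MEM/MEM
#4 head=6: st.MEM/sub.ALU i6+i7 2-wide
#5 head=8: and.ALU/mulh.MUL i8+i9 2-wide
#6 head=10: add.ALU i10 RAW r2
#7 head=11: st.MEM i11 tail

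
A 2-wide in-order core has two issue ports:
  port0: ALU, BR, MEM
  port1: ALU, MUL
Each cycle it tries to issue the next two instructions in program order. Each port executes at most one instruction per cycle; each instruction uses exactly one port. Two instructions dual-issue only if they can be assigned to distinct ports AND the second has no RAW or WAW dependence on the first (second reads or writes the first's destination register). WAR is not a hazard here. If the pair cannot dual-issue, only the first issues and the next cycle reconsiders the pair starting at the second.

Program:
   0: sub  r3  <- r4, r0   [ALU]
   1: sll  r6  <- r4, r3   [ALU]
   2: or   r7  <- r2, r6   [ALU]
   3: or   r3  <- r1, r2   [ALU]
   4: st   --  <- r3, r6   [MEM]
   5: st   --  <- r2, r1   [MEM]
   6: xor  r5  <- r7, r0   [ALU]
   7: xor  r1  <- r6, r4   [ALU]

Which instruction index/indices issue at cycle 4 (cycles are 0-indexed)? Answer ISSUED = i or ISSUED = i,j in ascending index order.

ISSUED = 5,6

  cy0 -> i0 (sub) RAW r3
  cy1 -> i1 (sll) RAW r6
  cy2 -> i2/i3 (or;or) 2-wide
  cy3 -> i4 (st) no-port MEM/MEM
  cy4 -> i5/i6 (st;xor) 2-wide
  cy5 -> i7 (xor) tail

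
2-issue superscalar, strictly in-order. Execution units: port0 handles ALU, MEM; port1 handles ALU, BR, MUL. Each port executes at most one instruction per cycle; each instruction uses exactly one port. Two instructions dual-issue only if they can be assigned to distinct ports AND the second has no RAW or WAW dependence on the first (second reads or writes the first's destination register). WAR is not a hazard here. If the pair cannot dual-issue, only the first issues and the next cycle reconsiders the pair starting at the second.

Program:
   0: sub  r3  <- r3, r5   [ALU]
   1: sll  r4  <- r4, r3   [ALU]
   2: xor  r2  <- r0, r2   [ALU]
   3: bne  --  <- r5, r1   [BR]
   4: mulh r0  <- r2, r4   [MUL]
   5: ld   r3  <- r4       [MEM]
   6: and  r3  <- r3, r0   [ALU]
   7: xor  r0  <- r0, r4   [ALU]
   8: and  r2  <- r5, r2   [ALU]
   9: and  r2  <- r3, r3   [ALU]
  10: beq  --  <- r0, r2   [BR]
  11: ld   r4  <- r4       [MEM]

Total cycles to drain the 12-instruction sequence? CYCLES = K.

CYCLES = 8

[0] i0  sub  -- RAW r3
[1] i1/i2  sll;xor  -- 2-wide
[2] i3  bne  -- no-port BR/MUL
[3] i4/i5  mulh;ld  -- 2-wide
[4] i6/i7  and;xor  -- 2-wide
[5] i8  and  -- WAW r2
[6] i9  and  -- RAW r2
[7] i10/i11  beq;ld  -- 2-wide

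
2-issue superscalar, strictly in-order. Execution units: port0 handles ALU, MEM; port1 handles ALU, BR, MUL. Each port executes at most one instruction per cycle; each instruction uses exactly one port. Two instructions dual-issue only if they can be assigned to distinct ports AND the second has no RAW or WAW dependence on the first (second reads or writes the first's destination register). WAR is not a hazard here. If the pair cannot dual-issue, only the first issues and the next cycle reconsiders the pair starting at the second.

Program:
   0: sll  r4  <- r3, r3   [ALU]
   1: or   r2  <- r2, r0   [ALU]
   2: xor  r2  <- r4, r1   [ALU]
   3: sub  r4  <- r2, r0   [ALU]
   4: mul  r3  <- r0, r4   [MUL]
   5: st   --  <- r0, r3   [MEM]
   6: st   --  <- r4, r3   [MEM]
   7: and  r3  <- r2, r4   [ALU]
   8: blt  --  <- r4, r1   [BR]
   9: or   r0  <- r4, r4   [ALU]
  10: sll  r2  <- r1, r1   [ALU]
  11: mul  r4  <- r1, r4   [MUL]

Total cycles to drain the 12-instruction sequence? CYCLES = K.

#0 head=0: sll+or i0,i1 pair
#1 head=2: xor i2 RAW r2
#2 head=3: sub i3 RAW r4
#3 head=4: mul i4 RAW r3
#4 head=5: st i5 no-port MEM/MEM
#5 head=6: st+and i6,i7 pair
#6 head=8: blt+or i8,i9 pair
#7 head=10: sll+mul i10,i11 pair

CYCLES = 8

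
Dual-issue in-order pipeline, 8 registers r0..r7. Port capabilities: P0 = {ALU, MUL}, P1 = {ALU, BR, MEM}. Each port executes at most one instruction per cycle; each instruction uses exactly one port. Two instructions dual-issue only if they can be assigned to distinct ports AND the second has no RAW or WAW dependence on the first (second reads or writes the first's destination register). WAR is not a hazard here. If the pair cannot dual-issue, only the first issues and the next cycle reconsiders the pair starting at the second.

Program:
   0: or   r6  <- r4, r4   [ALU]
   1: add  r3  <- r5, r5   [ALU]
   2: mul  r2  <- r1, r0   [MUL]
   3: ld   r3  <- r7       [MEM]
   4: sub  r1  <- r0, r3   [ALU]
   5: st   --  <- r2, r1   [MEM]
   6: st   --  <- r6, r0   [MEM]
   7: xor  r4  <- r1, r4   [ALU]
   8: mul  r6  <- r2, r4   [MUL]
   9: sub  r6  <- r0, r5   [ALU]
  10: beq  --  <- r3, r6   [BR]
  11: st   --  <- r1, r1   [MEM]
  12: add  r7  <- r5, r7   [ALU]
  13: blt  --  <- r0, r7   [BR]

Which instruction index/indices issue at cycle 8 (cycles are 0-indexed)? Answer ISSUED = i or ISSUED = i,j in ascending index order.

#0 head=0: or.ALU;add.ALU i0+i1 dual
#1 head=2: mul.MUL;ld.MEM i2+i3 dual
#2 head=4: sub.ALU i4 RAW r1
#3 head=5: st.MEM i5 no-port MEM/MEM
#4 head=6: st.MEM;xor.ALU i6+i7 dual
#5 head=8: mul.MUL i8 WAW r6
#6 head=9: sub.ALU i9 RAW r6
#7 head=10: beq.BR i10 no-port BR/MEM
#8 head=11: st.MEM;add.ALU i11+i12 dual
#9 head=13: blt.BR i13 tail

ISSUED = 11,12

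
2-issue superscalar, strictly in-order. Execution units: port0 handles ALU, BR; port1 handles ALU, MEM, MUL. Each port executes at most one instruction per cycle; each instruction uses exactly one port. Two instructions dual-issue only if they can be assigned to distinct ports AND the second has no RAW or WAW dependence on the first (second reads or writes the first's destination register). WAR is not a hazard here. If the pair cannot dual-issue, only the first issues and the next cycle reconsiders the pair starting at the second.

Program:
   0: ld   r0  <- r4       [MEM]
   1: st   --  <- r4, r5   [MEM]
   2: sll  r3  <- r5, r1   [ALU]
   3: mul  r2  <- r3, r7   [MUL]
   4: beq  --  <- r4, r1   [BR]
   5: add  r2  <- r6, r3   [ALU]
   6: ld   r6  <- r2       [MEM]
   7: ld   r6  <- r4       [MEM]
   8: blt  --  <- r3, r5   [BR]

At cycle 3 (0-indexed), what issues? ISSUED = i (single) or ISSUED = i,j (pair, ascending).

ISSUED = 5

#0 head=0: ld.MEM i0 no-port MEM/MEM
#1 head=1: st.MEM/sll.ALU i1&i2 pair
#2 head=3: mul.MUL/beq.BR i3&i4 pair
#3 head=5: add.ALU i5 RAW r2
#4 head=6: ld.MEM i6 no-port MEM/MEM
#5 head=7: ld.MEM/blt.BR i7&i8 pair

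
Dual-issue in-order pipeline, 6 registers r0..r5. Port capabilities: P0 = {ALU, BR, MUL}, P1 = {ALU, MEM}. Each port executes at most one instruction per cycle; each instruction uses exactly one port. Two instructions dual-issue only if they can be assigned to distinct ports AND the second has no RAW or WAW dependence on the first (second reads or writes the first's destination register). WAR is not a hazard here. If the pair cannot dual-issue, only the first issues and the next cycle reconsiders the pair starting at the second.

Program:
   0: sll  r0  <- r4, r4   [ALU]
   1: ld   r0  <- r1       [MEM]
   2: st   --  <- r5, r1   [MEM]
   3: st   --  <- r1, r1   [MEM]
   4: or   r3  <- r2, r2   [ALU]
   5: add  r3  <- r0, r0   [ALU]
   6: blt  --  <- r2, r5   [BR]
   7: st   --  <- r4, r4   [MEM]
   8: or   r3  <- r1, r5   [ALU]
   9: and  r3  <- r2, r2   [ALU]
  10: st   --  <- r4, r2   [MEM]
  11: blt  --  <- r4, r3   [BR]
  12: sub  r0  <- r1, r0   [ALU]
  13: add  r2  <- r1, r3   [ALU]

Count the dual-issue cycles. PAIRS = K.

0. sll @i0  | WAW r0
1. ld @i1  | no-port MEM/MEM
2. st @i2  | no-port MEM/MEM
3. st+or @i3&i4  | dual
4. add+blt @i5&i6  | dual
5. st+or @i7&i8  | dual
6. and+st @i9&i10  | dual
7. blt+sub @i11&i12  | dual
8. add @i13  | tail

PAIRS = 5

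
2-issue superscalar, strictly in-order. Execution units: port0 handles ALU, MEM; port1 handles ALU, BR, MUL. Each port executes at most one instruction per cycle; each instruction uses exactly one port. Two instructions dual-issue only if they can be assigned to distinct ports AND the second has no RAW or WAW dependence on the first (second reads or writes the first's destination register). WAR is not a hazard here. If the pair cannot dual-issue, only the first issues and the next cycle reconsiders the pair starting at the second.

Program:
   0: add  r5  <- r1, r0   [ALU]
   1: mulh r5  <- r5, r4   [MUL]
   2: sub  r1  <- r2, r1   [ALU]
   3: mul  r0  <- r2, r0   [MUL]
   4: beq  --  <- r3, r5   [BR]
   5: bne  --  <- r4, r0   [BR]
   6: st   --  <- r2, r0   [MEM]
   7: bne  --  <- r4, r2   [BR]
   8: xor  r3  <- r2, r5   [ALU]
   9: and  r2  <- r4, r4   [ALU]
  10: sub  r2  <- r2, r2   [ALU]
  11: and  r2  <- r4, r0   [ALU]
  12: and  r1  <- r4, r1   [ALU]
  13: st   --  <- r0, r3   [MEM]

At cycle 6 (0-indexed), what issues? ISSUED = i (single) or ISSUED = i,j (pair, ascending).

0. add @i0  | RAW+WAW r5
1. mulh/sub @i1&i2  | dual
2. mul @i3  | no-port MUL/BR
3. beq @i4  | no-port BR/BR
4. bne/st @i5&i6  | dual
5. bne/xor @i7&i8  | dual
6. and @i9  | RAW+WAW r2
7. sub @i10  | WAW r2
8. and/and @i11&i12  | dual
9. st @i13  | tail

ISSUED = 9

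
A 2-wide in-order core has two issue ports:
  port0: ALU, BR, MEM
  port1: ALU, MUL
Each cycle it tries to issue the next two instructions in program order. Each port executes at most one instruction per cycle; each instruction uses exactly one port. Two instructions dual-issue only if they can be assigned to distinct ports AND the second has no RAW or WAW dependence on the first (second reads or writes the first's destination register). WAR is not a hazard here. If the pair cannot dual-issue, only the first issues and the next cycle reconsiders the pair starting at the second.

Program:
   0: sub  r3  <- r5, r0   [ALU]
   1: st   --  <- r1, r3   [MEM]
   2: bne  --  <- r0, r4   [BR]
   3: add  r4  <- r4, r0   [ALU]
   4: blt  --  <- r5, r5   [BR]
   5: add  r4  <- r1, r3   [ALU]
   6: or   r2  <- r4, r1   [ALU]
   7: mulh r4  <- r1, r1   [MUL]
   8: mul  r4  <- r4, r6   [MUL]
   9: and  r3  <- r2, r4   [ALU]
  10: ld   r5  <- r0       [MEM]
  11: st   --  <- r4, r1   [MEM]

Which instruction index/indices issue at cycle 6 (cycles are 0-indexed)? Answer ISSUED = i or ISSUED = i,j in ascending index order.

#0 head=0: sub i0 RAW r3
#1 head=1: st i1 no-port MEM/BR
#2 head=2: bne;add i2+i3 2-wide
#3 head=4: blt;add i4+i5 2-wide
#4 head=6: or;mulh i6+i7 2-wide
#5 head=8: mul i8 RAW r4
#6 head=9: and;ld i9+i10 2-wide
#7 head=11: st i11 tail

ISSUED = 9,10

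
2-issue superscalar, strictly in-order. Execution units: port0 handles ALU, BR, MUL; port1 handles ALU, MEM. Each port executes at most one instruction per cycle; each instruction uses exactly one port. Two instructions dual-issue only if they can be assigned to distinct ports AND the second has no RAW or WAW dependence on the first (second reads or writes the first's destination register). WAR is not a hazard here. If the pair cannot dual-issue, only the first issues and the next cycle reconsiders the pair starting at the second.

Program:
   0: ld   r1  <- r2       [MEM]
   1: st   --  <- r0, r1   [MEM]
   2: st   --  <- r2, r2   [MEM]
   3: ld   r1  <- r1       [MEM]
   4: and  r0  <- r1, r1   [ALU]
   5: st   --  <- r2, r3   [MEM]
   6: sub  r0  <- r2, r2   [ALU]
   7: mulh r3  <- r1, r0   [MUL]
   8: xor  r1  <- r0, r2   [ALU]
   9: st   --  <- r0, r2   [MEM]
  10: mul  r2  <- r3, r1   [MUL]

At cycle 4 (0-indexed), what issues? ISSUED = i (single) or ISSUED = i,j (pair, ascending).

ISSUED = 4,5

#0 head=0: ld i0 no-port MEM/MEM
#1 head=1: st i1 no-port MEM/MEM
#2 head=2: st i2 no-port MEM/MEM
#3 head=3: ld i3 RAW r1
#4 head=4: and/st i4&i5 pair
#5 head=6: sub i6 RAW r0
#6 head=7: mulh/xor i7&i8 pair
#7 head=9: st/mul i9&i10 pair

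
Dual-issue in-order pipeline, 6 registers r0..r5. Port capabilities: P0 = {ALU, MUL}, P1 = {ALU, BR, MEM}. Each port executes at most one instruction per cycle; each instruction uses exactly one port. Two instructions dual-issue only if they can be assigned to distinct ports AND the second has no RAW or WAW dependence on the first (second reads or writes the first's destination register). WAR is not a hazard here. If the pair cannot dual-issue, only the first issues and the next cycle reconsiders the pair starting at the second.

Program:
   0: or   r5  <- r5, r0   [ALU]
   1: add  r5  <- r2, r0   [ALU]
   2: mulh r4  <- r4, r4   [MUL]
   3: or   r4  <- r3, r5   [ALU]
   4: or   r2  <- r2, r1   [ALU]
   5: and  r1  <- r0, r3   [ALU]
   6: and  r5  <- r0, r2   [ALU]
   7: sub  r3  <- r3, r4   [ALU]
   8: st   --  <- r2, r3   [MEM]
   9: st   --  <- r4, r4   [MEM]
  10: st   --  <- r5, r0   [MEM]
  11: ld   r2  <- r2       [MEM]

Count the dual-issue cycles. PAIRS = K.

#0 head=0: or.ALU i0 WAW r5
#1 head=1: add.ALU/mulh.MUL i1/i2 pair
#2 head=3: or.ALU/or.ALU i3/i4 pair
#3 head=5: and.ALU/and.ALU i5/i6 pair
#4 head=7: sub.ALU i7 RAW r3
#5 head=8: st.MEM i8 no-port MEM/MEM
#6 head=9: st.MEM i9 no-port MEM/MEM
#7 head=10: st.MEM i10 no-port MEM/MEM
#8 head=11: ld.MEM i11 tail

PAIRS = 3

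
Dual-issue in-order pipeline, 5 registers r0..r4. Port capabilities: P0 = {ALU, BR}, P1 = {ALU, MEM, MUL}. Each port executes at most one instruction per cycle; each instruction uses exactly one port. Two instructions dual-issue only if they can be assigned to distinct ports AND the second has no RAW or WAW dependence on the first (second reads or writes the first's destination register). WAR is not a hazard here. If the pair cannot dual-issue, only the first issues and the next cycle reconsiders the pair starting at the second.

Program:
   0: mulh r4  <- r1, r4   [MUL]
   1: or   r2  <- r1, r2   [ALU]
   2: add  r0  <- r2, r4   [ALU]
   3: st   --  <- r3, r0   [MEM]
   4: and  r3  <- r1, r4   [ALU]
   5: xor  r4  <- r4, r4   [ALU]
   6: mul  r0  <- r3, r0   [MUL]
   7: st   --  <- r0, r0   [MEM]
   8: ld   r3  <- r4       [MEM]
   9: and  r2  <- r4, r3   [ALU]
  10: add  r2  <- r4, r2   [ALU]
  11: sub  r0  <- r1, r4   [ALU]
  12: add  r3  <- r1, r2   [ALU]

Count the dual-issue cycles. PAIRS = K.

PAIRS = 4

[0] i0,i1  mulh.MUL or.ALU  -- pair
[1] i2  add.ALU  -- RAW r0
[2] i3,i4  st.MEM and.ALU  -- pair
[3] i5,i6  xor.ALU mul.MUL  -- pair
[4] i7  st.MEM  -- no-port MEM/MEM
[5] i8  ld.MEM  -- RAW r3
[6] i9  and.ALU  -- RAW+WAW r2
[7] i10,i11  add.ALU sub.ALU  -- pair
[8] i12  add.ALU  -- tail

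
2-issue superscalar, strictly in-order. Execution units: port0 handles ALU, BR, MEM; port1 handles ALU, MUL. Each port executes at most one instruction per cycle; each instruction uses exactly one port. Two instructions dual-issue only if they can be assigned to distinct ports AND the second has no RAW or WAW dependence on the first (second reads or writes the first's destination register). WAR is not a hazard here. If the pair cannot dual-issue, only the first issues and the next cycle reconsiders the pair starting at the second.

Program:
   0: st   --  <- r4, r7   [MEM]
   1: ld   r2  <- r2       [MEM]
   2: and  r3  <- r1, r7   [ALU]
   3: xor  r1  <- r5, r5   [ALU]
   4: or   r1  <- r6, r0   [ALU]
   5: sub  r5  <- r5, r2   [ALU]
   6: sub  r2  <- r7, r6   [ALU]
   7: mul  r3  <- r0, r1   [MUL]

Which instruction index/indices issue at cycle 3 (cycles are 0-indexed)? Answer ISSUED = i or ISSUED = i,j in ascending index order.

t=0 i0:st.MEM ; no-port MEM/MEM
t=1 i1/i2:ld.MEM/and.ALU ; 2-wide
t=2 i3:xor.ALU ; WAW r1
t=3 i4/i5:or.ALU/sub.ALU ; 2-wide
t=4 i6/i7:sub.ALU/mul.MUL ; 2-wide

ISSUED = 4,5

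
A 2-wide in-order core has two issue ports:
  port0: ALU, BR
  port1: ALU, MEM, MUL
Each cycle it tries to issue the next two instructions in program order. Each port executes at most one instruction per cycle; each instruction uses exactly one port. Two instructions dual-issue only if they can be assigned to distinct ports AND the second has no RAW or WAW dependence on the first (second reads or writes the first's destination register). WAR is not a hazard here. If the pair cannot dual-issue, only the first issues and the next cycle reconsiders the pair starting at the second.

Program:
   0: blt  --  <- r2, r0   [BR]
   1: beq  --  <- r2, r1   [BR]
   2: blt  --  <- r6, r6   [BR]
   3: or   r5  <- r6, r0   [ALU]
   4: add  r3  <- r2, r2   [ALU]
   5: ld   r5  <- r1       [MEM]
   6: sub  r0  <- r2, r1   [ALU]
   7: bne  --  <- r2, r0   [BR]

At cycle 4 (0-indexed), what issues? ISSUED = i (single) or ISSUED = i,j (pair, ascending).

c0: i0 blt  no-port BR/BR
c1: i1 beq  no-port BR/BR
c2: i2&i3 blt or  pair
c3: i4&i5 add ld  pair
c4: i6 sub  RAW r0
c5: i7 bne  tail

ISSUED = 6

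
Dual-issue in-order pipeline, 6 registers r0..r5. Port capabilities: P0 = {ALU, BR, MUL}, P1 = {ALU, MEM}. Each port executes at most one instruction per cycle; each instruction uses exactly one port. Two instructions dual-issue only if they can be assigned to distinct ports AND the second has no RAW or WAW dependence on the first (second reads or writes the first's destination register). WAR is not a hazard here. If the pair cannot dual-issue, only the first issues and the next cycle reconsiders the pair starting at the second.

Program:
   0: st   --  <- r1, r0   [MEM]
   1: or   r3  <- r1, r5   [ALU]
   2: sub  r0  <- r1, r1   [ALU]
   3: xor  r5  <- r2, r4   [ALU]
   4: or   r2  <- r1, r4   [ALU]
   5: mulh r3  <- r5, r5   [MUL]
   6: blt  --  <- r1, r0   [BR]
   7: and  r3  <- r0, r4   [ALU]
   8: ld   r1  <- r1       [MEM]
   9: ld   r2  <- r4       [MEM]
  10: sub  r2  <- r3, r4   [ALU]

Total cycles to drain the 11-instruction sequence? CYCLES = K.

#0 head=0: st.MEM+or.ALU i0+i1 dual
#1 head=2: sub.ALU+xor.ALU i2+i3 dual
#2 head=4: or.ALU+mulh.MUL i4+i5 dual
#3 head=6: blt.BR+and.ALU i6+i7 dual
#4 head=8: ld.MEM i8 no-port MEM/MEM
#5 head=9: ld.MEM i9 WAW r2
#6 head=10: sub.ALU i10 tail

CYCLES = 7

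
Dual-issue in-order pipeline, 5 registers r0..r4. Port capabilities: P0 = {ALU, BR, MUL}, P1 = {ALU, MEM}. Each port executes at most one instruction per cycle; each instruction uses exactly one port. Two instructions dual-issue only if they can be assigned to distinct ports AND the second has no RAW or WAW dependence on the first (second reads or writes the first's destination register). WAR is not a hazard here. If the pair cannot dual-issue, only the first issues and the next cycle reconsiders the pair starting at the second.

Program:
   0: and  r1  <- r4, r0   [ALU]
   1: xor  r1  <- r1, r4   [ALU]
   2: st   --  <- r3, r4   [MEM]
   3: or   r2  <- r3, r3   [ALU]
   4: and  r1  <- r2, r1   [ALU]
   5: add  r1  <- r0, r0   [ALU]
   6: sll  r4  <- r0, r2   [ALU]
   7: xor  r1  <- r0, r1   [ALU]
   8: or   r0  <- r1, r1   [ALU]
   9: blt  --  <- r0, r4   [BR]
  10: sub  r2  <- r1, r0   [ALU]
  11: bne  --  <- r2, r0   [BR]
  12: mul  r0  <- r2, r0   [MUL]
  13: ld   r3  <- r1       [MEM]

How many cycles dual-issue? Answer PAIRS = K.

PAIRS = 4

[0] i0  and.ALU  -- RAW+WAW r1
[1] i1&i2  xor.ALU st.MEM  -- 2-wide
[2] i3  or.ALU  -- RAW r2
[3] i4  and.ALU  -- WAW r1
[4] i5&i6  add.ALU sll.ALU  -- 2-wide
[5] i7  xor.ALU  -- RAW r1
[6] i8  or.ALU  -- RAW r0
[7] i9&i10  blt.BR sub.ALU  -- 2-wide
[8] i11  bne.BR  -- no-port BR/MUL
[9] i12&i13  mul.MUL ld.MEM  -- 2-wide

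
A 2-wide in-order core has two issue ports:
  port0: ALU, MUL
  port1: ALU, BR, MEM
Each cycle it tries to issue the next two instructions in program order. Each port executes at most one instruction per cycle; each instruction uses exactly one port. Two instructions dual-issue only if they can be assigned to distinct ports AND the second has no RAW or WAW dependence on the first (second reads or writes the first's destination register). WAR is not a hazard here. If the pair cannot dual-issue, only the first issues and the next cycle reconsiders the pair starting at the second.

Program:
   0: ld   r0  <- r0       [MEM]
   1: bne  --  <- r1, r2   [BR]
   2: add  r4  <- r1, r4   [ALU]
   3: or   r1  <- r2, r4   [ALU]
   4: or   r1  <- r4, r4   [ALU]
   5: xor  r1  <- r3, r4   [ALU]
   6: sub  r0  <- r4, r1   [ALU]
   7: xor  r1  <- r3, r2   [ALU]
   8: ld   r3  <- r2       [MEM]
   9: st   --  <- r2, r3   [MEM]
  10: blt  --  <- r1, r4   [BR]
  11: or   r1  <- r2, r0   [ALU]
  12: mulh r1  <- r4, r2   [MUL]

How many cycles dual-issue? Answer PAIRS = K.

0. ld @i0  | no-port MEM/BR
1. bne/add @i1&i2  | dual
2. or @i3  | WAW r1
3. or @i4  | WAW r1
4. xor @i5  | RAW r1
5. sub/xor @i6&i7  | dual
6. ld @i8  | no-port MEM/MEM
7. st @i9  | no-port MEM/BR
8. blt/or @i10&i11  | dual
9. mulh @i12  | tail

PAIRS = 3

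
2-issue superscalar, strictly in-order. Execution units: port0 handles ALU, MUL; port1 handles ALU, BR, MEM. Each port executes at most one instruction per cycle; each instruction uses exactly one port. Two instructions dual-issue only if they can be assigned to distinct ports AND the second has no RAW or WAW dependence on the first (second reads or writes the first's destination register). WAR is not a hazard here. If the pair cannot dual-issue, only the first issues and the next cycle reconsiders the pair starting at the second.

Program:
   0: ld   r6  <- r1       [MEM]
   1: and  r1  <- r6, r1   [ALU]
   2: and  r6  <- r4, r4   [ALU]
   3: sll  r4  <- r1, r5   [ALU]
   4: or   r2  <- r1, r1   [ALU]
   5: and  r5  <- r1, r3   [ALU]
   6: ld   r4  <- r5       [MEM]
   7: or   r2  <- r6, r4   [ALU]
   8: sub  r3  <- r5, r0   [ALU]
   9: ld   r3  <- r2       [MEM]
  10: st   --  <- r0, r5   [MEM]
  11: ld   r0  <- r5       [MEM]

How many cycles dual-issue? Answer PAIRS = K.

PAIRS = 3

c0: i0 ld  RAW r6
c1: i1&i2 and+and  dual
c2: i3&i4 sll+or  dual
c3: i5 and  RAW r5
c4: i6 ld  RAW r4
c5: i7&i8 or+sub  dual
c6: i9 ld  no-port MEM/MEM
c7: i10 st  no-port MEM/MEM
c8: i11 ld  tail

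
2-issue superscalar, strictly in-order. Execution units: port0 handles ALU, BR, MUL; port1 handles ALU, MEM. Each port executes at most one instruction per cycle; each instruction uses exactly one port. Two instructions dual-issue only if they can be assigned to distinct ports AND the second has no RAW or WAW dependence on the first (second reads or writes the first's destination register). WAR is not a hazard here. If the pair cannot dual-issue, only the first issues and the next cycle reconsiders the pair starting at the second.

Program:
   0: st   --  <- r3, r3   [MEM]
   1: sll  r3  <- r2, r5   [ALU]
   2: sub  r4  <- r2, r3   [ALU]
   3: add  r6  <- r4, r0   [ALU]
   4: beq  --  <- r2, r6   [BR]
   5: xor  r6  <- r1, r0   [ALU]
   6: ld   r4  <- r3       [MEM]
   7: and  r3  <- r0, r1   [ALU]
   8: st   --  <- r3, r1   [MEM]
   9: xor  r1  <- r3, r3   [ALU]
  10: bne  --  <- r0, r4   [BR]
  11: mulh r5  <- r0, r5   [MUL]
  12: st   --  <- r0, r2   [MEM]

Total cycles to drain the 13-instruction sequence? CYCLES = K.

CYCLES = 8

[0] i0/i1  st+sll  -- 2-wide
[1] i2  sub  -- RAW r4
[2] i3  add  -- RAW r6
[3] i4/i5  beq+xor  -- 2-wide
[4] i6/i7  ld+and  -- 2-wide
[5] i8/i9  st+xor  -- 2-wide
[6] i10  bne  -- no-port BR/MUL
[7] i11/i12  mulh+st  -- 2-wide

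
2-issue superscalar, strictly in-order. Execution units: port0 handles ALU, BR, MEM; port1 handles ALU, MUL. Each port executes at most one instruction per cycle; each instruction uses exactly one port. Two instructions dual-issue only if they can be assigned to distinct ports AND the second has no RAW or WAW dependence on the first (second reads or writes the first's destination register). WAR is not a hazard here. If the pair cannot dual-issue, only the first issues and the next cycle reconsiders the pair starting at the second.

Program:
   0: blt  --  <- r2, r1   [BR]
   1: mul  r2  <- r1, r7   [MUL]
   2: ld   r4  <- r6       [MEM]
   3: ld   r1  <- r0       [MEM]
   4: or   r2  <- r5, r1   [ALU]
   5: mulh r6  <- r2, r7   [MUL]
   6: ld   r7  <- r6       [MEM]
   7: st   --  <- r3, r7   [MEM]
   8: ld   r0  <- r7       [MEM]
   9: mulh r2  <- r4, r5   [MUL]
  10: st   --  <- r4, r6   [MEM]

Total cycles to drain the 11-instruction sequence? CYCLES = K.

t=0 i0,i1:blt.BR mul.MUL ; pair
t=1 i2:ld.MEM ; no-port MEM/MEM
t=2 i3:ld.MEM ; RAW r1
t=3 i4:or.ALU ; RAW r2
t=4 i5:mulh.MUL ; RAW r6
t=5 i6:ld.MEM ; no-port MEM/MEM
t=6 i7:st.MEM ; no-port MEM/MEM
t=7 i8,i9:ld.MEM mulh.MUL ; pair
t=8 i10:st.MEM ; tail

CYCLES = 9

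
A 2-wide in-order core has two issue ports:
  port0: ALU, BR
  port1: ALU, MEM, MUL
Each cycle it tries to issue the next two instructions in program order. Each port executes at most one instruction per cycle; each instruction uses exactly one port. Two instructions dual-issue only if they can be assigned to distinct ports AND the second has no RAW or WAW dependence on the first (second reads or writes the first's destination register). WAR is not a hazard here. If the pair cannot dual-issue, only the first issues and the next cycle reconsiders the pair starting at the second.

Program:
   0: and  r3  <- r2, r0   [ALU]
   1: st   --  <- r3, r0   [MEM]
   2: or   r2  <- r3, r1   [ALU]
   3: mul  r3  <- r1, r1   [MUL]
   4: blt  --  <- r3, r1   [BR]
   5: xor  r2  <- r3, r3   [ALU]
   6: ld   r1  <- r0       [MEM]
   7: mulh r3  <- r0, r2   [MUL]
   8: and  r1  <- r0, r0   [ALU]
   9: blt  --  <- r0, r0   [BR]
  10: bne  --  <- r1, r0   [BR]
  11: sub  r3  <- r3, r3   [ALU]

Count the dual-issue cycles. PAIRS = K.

PAIRS = 4

  cy0 -> i0 (and.ALU) RAW r3
  cy1 -> i1/i2 (st.MEM+or.ALU) 2-wide
  cy2 -> i3 (mul.MUL) RAW r3
  cy3 -> i4/i5 (blt.BR+xor.ALU) 2-wide
  cy4 -> i6 (ld.MEM) no-port MEM/MUL
  cy5 -> i7/i8 (mulh.MUL+and.ALU) 2-wide
  cy6 -> i9 (blt.BR) no-port BR/BR
  cy7 -> i10/i11 (bne.BR+sub.ALU) 2-wide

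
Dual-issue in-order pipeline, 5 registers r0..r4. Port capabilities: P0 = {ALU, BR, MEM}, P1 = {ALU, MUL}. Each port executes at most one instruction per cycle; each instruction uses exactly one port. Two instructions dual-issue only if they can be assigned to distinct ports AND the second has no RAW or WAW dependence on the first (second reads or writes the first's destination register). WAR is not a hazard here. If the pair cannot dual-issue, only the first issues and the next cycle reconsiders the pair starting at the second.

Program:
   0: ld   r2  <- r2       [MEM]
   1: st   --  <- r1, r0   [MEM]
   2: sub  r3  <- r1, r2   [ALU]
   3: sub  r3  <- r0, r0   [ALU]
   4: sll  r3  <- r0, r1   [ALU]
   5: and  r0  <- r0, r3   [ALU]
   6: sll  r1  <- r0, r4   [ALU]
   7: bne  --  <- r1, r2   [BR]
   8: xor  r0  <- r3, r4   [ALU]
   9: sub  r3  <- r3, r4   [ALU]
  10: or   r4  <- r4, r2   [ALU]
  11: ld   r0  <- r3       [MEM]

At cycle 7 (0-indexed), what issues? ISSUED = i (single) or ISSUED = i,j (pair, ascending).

ISSUED = 9,10

[0] i0  ld.MEM  -- no-port MEM/MEM
[1] i1+i2  st.MEM/sub.ALU  -- 2-wide
[2] i3  sub.ALU  -- WAW r3
[3] i4  sll.ALU  -- RAW r3
[4] i5  and.ALU  -- RAW r0
[5] i6  sll.ALU  -- RAW r1
[6] i7+i8  bne.BR/xor.ALU  -- 2-wide
[7] i9+i10  sub.ALU/or.ALU  -- 2-wide
[8] i11  ld.MEM  -- tail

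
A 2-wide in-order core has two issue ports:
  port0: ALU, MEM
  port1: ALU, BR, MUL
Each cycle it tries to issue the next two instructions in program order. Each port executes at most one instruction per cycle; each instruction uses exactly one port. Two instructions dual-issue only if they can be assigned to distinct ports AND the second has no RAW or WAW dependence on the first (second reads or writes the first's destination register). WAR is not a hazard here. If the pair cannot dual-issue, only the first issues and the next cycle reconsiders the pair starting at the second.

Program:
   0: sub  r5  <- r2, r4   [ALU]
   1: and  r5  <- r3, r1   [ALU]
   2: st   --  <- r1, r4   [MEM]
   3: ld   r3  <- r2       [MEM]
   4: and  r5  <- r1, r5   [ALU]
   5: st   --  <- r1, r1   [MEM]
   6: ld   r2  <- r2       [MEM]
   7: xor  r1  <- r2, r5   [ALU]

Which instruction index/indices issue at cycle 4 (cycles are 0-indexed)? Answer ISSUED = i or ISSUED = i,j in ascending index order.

t=0 i0:sub ; WAW r5
t=1 i1+i2:and;st ; 2-wide
t=2 i3+i4:ld;and ; 2-wide
t=3 i5:st ; no-port MEM/MEM
t=4 i6:ld ; RAW r2
t=5 i7:xor ; tail

ISSUED = 6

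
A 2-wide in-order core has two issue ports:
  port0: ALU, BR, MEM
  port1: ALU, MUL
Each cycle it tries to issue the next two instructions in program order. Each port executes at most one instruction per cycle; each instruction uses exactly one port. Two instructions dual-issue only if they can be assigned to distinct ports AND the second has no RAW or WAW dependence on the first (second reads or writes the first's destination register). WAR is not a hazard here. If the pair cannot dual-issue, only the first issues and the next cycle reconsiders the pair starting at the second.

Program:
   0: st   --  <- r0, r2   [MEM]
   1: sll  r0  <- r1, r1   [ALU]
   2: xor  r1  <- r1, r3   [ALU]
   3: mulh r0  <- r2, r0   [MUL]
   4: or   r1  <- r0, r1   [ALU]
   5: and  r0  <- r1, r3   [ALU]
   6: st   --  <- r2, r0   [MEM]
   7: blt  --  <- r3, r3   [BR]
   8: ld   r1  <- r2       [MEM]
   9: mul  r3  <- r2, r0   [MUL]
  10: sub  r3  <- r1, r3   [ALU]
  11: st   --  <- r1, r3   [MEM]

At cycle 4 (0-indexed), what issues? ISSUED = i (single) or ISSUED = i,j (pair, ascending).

0. st.MEM sll.ALU @i0/i1  | pair
1. xor.ALU mulh.MUL @i2/i3  | pair
2. or.ALU @i4  | RAW r1
3. and.ALU @i5  | RAW r0
4. st.MEM @i6  | no-port MEM/BR
5. blt.BR @i7  | no-port BR/MEM
6. ld.MEM mul.MUL @i8/i9  | pair
7. sub.ALU @i10  | RAW r3
8. st.MEM @i11  | tail

ISSUED = 6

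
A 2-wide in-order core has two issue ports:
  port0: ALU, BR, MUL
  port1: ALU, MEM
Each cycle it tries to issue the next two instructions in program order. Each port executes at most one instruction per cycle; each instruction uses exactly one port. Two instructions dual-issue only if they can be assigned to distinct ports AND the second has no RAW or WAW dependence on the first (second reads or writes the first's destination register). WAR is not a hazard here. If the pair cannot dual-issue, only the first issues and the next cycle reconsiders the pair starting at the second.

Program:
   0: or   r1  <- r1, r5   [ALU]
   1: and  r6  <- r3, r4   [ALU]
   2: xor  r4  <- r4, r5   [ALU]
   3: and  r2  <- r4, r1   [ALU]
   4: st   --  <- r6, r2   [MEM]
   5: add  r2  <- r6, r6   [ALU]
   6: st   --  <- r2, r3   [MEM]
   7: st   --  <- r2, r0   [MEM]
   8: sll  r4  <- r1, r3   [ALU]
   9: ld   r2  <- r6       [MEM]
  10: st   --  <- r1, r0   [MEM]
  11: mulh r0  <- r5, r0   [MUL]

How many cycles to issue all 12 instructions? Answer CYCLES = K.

0. or;and @i0&i1  | pair
1. xor @i2  | RAW r4
2. and @i3  | RAW r2
3. st;add @i4&i5  | pair
4. st @i6  | no-port MEM/MEM
5. st;sll @i7&i8  | pair
6. ld @i9  | no-port MEM/MEM
7. st;mulh @i10&i11  | pair

CYCLES = 8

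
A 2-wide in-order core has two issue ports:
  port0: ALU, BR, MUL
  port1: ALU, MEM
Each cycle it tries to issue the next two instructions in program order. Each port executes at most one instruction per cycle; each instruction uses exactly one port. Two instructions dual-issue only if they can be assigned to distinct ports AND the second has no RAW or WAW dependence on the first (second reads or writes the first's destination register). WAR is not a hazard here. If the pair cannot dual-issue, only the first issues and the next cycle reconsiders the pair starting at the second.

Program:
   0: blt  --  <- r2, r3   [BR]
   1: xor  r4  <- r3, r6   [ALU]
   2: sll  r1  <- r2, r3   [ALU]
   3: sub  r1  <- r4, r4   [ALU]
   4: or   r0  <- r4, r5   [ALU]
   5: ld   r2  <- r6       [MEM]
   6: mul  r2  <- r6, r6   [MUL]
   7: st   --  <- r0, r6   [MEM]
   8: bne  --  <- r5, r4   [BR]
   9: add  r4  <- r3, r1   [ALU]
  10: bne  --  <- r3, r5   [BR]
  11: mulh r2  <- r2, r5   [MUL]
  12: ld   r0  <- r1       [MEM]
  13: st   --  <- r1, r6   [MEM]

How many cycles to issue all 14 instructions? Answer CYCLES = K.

0. blt.BR xor.ALU @i0+i1  | pair
1. sll.ALU @i2  | WAW r1
2. sub.ALU or.ALU @i3+i4  | pair
3. ld.MEM @i5  | WAW r2
4. mul.MUL st.MEM @i6+i7  | pair
5. bne.BR add.ALU @i8+i9  | pair
6. bne.BR @i10  | no-port BR/MUL
7. mulh.MUL ld.MEM @i11+i12  | pair
8. st.MEM @i13  | tail

CYCLES = 9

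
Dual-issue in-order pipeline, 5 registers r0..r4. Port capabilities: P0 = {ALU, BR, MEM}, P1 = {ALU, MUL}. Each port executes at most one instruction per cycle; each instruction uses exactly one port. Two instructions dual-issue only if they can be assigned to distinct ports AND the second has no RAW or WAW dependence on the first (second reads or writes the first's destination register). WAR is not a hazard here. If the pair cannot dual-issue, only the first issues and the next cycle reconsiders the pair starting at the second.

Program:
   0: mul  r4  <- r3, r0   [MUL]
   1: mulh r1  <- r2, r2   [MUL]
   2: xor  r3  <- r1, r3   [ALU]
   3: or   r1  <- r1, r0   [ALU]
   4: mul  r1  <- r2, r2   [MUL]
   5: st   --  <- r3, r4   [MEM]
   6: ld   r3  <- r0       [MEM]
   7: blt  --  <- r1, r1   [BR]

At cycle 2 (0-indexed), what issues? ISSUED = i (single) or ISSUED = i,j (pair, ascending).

c0: i0 mul.MUL  no-port MUL/MUL
c1: i1 mulh.MUL  RAW r1
c2: i2/i3 xor.ALU/or.ALU  2-wide
c3: i4/i5 mul.MUL/st.MEM  2-wide
c4: i6 ld.MEM  no-port MEM/BR
c5: i7 blt.BR  tail

ISSUED = 2,3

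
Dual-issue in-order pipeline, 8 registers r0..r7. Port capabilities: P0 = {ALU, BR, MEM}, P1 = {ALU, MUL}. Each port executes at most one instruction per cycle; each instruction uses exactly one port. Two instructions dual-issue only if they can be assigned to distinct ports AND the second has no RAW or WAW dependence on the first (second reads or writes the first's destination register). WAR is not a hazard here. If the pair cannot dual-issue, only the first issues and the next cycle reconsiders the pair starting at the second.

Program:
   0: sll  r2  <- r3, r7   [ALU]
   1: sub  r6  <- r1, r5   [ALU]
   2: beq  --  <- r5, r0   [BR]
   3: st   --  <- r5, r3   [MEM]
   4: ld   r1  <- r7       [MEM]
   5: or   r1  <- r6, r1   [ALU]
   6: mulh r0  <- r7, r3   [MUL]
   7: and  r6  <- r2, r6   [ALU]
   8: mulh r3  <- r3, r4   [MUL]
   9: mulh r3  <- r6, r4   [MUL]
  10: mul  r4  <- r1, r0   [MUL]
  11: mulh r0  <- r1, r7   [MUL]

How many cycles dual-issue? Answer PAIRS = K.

t=0 i0&i1:sll.ALU sub.ALU ; pair
t=1 i2:beq.BR ; no-port BR/MEM
t=2 i3:st.MEM ; no-port MEM/MEM
t=3 i4:ld.MEM ; RAW+WAW r1
t=4 i5&i6:or.ALU mulh.MUL ; pair
t=5 i7&i8:and.ALU mulh.MUL ; pair
t=6 i9:mulh.MUL ; no-port MUL/MUL
t=7 i10:mul.MUL ; no-port MUL/MUL
t=8 i11:mulh.MUL ; tail

PAIRS = 3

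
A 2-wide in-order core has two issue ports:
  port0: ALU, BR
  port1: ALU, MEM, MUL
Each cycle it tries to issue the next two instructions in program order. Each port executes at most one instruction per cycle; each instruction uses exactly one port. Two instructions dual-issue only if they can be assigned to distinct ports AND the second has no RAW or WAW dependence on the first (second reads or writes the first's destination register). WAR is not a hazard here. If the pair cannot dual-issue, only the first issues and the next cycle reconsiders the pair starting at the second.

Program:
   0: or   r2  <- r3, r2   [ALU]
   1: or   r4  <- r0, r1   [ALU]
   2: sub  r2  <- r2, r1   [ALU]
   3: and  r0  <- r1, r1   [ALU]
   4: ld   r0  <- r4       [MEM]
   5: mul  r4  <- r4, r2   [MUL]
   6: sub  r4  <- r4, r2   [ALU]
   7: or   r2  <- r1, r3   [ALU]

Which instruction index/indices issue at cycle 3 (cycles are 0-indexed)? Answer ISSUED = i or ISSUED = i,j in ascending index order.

ISSUED = 5

t=0 i0/i1:or.ALU;or.ALU ; pair
t=1 i2/i3:sub.ALU;and.ALU ; pair
t=2 i4:ld.MEM ; no-port MEM/MUL
t=3 i5:mul.MUL ; RAW+WAW r4
t=4 i6/i7:sub.ALU;or.ALU ; pair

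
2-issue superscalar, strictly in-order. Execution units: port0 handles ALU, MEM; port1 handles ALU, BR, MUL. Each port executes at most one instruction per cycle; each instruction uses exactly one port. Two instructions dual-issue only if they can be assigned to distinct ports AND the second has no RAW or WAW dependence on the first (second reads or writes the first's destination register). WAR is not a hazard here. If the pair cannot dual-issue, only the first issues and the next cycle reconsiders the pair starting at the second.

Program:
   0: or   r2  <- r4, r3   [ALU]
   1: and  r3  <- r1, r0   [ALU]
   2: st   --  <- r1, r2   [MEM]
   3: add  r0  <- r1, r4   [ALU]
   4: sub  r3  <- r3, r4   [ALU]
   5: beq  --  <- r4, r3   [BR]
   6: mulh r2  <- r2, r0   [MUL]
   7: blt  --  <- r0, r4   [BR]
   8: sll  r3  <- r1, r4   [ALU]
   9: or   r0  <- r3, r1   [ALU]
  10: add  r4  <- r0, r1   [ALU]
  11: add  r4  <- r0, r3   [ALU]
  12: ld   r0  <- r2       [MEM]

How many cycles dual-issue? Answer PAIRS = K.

PAIRS = 4

[0] i0,i1  or.ALU+and.ALU  -- 2-wide
[1] i2,i3  st.MEM+add.ALU  -- 2-wide
[2] i4  sub.ALU  -- RAW r3
[3] i5  beq.BR  -- no-port BR/MUL
[4] i6  mulh.MUL  -- no-port MUL/BR
[5] i7,i8  blt.BR+sll.ALU  -- 2-wide
[6] i9  or.ALU  -- RAW r0
[7] i10  add.ALU  -- WAW r4
[8] i11,i12  add.ALU+ld.MEM  -- 2-wide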